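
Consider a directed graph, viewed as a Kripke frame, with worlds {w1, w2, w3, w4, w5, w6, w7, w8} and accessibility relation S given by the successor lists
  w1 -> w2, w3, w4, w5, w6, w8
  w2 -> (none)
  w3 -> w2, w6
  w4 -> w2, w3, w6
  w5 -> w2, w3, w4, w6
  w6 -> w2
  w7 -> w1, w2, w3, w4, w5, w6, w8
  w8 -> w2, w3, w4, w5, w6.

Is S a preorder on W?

No

Reflexive: no — w1 is not related to itself.
Transitive: yes — every two-step S-path is closed by a direct edge.
So S is not a preorder.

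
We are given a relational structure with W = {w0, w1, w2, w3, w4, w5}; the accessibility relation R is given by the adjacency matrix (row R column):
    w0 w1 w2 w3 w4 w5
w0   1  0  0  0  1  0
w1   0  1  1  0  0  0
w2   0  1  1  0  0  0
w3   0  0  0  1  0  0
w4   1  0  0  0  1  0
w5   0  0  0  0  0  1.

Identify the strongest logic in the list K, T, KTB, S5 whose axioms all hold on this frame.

S5

Reflexive (axiom T): yes — every world is R-related to itself.
Symmetric (axiom B): yes — every pair in R has its reverse in R.
Euclidean (axiom 5): yes — any two successors of a common world are R-related.
So F validates K, T, KTB, S5. The strongest is S5.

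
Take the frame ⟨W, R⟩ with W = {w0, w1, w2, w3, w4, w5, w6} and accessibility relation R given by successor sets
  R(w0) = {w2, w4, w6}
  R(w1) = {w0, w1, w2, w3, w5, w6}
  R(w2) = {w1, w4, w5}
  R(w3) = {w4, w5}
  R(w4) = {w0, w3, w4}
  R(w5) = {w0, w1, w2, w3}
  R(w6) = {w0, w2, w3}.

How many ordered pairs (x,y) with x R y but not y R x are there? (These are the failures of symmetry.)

Enumerating: (w0,w2), (w1,w0), (w1,w3), (w1,w6), (w2,w4), (w5,w0), (w6,w2), (w6,w3).

8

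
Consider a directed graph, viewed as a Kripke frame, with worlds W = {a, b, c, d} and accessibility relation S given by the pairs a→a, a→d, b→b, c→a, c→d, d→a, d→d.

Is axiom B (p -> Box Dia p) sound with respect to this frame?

Axiom B corresponds to the accessibility relation being symmetric.
Symmetric: no — c S a but not a S c.

No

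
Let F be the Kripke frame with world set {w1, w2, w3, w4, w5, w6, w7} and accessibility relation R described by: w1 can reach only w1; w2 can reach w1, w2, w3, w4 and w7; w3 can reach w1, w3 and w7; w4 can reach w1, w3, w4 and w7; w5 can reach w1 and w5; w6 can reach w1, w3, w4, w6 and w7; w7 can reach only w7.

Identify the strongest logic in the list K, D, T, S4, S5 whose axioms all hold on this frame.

Serial (axiom D): yes — every world has a successor (e.g. w1 R w1).
Reflexive (axiom T): yes — every world is R-related to itself.
Transitive (axiom 4): yes — every two-step R-path is closed by a direct edge.
Euclidean (axiom 5): no — w2 R w1 and w2 R w3, but not w1 R w3.
So F validates K, D, T, S4; S5 would additionally require R to be Euclidean. The strongest is S4.

S4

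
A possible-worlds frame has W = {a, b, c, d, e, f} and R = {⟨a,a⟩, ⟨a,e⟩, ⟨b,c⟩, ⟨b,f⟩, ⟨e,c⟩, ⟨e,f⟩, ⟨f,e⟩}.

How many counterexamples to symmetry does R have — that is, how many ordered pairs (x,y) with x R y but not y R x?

4

Enumerating: (a,e), (b,c), (b,f), (e,c).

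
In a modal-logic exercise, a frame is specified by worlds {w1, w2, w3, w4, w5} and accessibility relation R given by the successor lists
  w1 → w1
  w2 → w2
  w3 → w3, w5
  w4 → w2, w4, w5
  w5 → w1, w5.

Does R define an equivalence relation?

Reflexive: yes — every world is R-related to itself.
Symmetric: no — w3 R w5 but not w5 R w3.
Transitive: no — w3 R w5 and w5 R w1, but not w3 R w1.
So R is not an equivalence relation.

No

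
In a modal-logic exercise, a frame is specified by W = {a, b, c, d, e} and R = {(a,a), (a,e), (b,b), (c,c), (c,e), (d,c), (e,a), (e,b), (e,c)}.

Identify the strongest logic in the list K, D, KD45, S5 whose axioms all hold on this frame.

D

Serial (axiom D): yes — every world has a successor (e.g. a R a).
Euclidean (axiom 5): no — e R a and e R b, but not a R b.
Transitive (axiom 4): no — a R e and e R b, but not a R b.
Reflexive (axiom T): no — d is not related to itself.
So F validates K, D; KD45 would additionally require R to be Euclidean and transitive. The strongest is D.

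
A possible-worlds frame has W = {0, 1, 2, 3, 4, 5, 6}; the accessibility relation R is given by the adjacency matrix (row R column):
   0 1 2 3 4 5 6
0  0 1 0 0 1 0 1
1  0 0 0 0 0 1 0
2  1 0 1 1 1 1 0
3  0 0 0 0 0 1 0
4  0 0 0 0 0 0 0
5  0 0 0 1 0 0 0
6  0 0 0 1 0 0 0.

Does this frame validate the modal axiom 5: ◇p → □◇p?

No

By correspondence theory, 5 is valid on a frame iff R is Euclidean.
Euclidean: no — 0 R 1 and 0 R 4, but not 1 R 4.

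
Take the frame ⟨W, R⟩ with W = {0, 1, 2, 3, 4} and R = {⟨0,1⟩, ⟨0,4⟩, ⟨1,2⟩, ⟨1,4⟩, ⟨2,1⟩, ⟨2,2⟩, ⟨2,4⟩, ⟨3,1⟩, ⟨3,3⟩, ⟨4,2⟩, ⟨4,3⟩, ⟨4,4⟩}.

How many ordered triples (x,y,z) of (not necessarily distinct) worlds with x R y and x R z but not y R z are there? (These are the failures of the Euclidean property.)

Enumerating: (0,1,1), (0,4,1), (2,1,1), (2,4,1), (3,1,1), (3,1,3), (4,2,3), (4,3,2), (4,3,4).

9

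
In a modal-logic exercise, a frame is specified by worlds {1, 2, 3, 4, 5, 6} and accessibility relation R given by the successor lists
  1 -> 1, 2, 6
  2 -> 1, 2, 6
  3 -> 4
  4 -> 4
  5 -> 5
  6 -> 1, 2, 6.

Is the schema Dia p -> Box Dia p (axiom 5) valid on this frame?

By correspondence theory, 5 is valid on a frame iff R is Euclidean.
Euclidean: yes — any two successors of a common world are R-related.

Yes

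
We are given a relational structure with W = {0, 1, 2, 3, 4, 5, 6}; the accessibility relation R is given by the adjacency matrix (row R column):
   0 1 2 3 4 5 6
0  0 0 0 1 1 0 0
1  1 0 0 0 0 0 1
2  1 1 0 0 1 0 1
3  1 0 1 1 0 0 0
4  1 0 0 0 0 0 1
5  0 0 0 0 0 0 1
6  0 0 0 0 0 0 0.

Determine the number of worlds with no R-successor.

1

Enumerating: 6.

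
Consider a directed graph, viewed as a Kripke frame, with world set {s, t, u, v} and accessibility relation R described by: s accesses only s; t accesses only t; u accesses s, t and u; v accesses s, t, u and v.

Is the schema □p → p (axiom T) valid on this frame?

Yes

Axiom T corresponds to the accessibility relation being reflexive.
Reflexive: yes — every world is R-related to itself.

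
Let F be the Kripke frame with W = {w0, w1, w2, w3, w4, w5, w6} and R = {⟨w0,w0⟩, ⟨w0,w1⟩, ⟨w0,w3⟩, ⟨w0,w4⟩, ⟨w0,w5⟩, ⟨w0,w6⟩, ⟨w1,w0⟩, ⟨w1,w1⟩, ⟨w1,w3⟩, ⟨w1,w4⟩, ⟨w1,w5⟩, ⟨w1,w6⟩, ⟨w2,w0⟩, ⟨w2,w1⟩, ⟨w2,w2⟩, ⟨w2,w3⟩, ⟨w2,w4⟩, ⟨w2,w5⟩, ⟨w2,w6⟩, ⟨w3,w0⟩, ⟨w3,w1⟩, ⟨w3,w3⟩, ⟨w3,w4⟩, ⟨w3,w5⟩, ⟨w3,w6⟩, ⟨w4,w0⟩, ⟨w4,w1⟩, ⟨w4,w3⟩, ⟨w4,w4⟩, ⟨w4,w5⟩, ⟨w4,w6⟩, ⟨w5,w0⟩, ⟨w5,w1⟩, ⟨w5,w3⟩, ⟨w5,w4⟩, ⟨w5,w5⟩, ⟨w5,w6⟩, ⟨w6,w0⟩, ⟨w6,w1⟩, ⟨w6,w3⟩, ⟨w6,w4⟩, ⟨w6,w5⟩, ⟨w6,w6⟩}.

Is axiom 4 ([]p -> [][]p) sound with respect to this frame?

Yes

By correspondence theory, 4 is valid on a frame iff R is transitive.
Transitive: yes — every two-step R-path is closed by a direct edge.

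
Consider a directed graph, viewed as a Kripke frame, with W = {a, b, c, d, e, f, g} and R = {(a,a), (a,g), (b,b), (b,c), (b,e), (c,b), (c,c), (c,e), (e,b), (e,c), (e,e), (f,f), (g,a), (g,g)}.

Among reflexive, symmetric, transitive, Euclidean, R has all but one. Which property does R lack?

reflexive

Reflexive: no — d is not related to itself.
Symmetric: yes — every pair in R has its reverse in R.
Transitive: yes — every two-step R-path is closed by a direct edge.
Euclidean: yes — any two successors of a common world are R-related.
Only reflexive fails.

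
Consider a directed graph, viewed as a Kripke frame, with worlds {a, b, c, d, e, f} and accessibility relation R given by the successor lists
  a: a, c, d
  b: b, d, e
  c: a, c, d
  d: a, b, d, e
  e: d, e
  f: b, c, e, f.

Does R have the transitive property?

No

Transitive: no — a R d and d R b, but not a R b.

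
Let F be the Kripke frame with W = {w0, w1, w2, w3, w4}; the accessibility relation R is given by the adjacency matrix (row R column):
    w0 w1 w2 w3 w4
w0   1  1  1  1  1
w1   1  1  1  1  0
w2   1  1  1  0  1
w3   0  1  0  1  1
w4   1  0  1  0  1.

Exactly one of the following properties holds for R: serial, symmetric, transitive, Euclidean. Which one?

Serial: yes — every world has a successor (e.g. w0 R w0).
Symmetric: no — w0 R w3 but not w3 R w0.
Transitive: no — w1 R w0 and w0 R w4, but not w1 R w4.
Euclidean: no — w0 R w1 and w0 R w4, but not w1 R w4.
Only serial holds.

serial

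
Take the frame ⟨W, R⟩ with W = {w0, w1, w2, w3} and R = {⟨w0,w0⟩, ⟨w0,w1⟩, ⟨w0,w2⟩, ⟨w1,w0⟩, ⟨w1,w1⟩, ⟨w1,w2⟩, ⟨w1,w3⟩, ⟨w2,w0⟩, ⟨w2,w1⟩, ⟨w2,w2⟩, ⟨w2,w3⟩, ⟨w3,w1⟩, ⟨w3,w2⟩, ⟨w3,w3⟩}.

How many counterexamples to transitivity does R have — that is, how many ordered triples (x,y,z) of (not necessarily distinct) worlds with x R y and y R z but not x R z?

4

Enumerating: (w0,w1,w3), (w0,w2,w3), (w3,w1,w0), (w3,w2,w0).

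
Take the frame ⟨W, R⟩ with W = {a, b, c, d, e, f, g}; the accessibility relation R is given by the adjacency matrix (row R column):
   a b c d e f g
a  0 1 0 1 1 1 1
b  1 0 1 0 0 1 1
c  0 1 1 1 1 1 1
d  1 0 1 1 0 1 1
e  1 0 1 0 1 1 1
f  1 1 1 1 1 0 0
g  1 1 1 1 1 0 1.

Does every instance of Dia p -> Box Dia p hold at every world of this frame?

By correspondence theory, 5 is valid on a frame iff R is Euclidean.
Euclidean: no — a R b and a R d, but not b R d.

No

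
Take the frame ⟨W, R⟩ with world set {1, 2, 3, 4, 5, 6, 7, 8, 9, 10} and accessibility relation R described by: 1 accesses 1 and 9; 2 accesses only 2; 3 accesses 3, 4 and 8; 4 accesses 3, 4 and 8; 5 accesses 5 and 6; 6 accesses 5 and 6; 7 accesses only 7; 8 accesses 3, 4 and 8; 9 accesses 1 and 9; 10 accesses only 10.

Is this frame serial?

Yes

Serial: yes — every world has a successor (e.g. 1 R 1).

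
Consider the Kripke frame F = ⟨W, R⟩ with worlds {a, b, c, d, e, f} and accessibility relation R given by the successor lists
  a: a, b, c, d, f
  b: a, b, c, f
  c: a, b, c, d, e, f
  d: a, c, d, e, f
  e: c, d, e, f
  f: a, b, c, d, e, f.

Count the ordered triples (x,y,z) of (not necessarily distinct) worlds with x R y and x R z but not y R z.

Enumerating: (a,b,d), (a,d,b), (c,a,e), (c,b,d), (c,b,e), (c,d,b), (c,e,a), (c,e,b), (d,a,e), (d,e,a), (f,a,e), (f,b,d), (f,b,e), (f,d,b), (f,e,a), (f,e,b).

16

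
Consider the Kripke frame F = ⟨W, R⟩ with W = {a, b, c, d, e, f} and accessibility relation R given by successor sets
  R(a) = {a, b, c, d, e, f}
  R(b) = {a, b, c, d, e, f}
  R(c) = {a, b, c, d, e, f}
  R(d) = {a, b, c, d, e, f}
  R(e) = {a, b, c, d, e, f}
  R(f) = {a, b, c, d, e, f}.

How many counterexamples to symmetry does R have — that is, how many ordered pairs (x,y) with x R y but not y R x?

R is symmetric; there are no such tuples.

0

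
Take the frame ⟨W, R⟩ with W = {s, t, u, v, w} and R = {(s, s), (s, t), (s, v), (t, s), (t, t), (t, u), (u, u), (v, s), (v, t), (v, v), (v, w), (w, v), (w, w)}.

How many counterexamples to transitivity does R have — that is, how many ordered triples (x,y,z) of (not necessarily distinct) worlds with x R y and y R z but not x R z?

Enumerating: (s,t,u), (s,v,w), (t,s,v), (v,t,u), (w,v,s), (w,v,t).

6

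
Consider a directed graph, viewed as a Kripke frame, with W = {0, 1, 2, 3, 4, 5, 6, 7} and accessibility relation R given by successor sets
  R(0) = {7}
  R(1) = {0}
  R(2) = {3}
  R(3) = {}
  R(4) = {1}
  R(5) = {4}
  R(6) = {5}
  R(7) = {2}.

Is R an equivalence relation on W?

No

Reflexive: no — 0 is not related to itself.
Symmetric: no — 0 R 7 but not 7 R 0.
Transitive: no — 0 R 7 and 7 R 2, but not 0 R 2.
So R is not an equivalence relation.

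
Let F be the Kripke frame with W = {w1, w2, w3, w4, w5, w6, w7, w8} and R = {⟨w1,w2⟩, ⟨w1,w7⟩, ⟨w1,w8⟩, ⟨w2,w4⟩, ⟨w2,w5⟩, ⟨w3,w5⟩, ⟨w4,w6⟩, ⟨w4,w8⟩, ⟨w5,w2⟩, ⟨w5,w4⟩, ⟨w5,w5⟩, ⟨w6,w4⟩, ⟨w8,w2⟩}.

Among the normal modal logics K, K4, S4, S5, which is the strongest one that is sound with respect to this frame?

Transitive (axiom 4): no — w1 R w2 and w2 R w4, but not w1 R w4.
Reflexive (axiom T): no — w1 is not related to itself.
Euclidean (axiom 5): no — w1 R w2 and w1 R w7, but not w2 R w7.
So F validates K; K4 would additionally require R to be transitive. The strongest is K.

K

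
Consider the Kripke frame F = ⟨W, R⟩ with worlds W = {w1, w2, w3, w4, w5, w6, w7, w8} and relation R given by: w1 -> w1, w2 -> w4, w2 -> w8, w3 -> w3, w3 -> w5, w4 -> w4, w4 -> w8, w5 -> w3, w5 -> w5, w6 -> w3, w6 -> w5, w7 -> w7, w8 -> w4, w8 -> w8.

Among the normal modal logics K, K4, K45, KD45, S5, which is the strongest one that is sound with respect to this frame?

KD45

Transitive (axiom 4): yes — every two-step R-path is closed by a direct edge.
Euclidean (axiom 5): yes — any two successors of a common world are R-related.
Serial (axiom D): yes — every world has a successor (e.g. w1 R w1).
Reflexive (axiom T): no — w2 is not related to itself.
So F validates K, K4, K45, KD45; S5 would additionally require R to be reflexive. The strongest is KD45.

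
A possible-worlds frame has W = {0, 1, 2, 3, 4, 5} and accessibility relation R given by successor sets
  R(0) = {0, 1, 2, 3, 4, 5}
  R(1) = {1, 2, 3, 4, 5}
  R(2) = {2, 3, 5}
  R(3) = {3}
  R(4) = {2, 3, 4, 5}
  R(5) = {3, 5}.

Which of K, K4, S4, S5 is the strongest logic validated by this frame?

Transitive (axiom 4): yes — every two-step R-path is closed by a direct edge.
Reflexive (axiom T): yes — every world is R-related to itself.
Euclidean (axiom 5): no — 0 R 2 and 0 R 1, but not 2 R 1.
So F validates K, K4, S4; S5 would additionally require R to be Euclidean. The strongest is S4.

S4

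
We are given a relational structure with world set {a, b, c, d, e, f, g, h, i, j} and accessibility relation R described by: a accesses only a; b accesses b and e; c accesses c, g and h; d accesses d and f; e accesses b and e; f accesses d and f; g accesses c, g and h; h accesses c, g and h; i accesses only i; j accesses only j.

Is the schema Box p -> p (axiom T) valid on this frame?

Axiom T corresponds to the accessibility relation being reflexive.
Reflexive: yes — every world is R-related to itself.

Yes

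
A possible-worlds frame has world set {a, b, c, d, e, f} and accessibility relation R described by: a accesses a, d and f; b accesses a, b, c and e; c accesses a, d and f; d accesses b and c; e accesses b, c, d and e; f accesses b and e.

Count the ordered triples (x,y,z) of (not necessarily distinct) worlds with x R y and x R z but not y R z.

27

Enumerating: (a,d,a), (a,d,d), (a,d,f), (a,f,a), (a,f,d), (a,f,f), (b,a,b), (b,a,c), (b,a,e), (b,c,b), (b,c,c), (b,c,e), … and 15 more.
Total: 27.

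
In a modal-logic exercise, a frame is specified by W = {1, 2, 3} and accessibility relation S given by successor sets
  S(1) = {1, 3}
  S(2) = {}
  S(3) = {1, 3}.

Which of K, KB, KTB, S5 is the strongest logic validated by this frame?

Symmetric (axiom B): yes — every pair in S has its reverse in S.
Reflexive (axiom T): no — 2 is not related to itself.
Euclidean (axiom 5): yes — any two successors of a common world are S-related.
So F validates K, KB; KTB would additionally require S to be reflexive. The strongest is KB.

KB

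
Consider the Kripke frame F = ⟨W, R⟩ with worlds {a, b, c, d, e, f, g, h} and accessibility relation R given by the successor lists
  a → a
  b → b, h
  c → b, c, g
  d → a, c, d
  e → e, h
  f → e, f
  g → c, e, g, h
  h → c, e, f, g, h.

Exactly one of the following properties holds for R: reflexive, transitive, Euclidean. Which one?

Reflexive: yes — every world is R-related to itself.
Transitive: no — b R h and h R c, but not b R c.
Euclidean: no — c R b and c R g, but not b R g.
Only reflexive holds.

reflexive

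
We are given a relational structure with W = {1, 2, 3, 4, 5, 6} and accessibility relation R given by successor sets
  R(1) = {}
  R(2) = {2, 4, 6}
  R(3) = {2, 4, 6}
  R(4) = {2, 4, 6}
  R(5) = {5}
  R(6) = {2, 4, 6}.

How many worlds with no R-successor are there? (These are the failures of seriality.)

1

Enumerating: 1.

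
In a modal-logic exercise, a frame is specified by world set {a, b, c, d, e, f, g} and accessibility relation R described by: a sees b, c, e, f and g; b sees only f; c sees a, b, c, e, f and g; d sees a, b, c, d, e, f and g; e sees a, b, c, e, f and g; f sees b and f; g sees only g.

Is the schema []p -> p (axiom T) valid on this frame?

Axiom T corresponds to the accessibility relation being reflexive.
Reflexive: no — a is not related to itself.

No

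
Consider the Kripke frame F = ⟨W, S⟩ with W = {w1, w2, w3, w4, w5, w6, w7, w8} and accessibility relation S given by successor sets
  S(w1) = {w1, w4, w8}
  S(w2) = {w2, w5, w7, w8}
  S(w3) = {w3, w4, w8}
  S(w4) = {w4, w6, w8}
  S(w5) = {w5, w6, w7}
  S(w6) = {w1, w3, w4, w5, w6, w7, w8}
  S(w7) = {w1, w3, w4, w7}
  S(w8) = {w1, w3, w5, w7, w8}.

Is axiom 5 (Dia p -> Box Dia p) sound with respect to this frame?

Axiom 5 corresponds to the accessibility relation being Euclidean.
Euclidean: no — w1 S w8 and w1 S w4, but not w8 S w4.

No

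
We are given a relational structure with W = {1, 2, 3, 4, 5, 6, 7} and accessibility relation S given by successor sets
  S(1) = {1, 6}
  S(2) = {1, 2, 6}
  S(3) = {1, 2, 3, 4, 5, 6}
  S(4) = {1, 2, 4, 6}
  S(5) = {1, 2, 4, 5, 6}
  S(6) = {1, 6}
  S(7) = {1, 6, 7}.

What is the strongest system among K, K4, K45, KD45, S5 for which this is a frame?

K4

Transitive (axiom 4): yes — every two-step S-path is closed by a direct edge.
Euclidean (axiom 5): no — 3 S 1 and 3 S 2, but not 1 S 2.
Serial (axiom D): yes — every world has a successor (e.g. 1 S 1).
Reflexive (axiom T): yes — every world is S-related to itself.
So F validates K, K4; K45 would additionally require S to be Euclidean. The strongest is K4.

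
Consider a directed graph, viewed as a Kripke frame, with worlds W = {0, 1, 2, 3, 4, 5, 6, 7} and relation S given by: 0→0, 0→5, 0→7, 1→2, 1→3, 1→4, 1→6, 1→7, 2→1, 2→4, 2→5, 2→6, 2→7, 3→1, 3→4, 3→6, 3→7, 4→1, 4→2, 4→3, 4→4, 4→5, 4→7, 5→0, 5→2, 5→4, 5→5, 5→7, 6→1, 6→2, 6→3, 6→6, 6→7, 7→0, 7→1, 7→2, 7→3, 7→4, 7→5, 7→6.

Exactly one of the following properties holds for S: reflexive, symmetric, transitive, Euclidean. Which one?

symmetric

Reflexive: no — 1 is not related to itself.
Symmetric: yes — every pair in S has its reverse in S.
Transitive: no — 0 S 5 and 5 S 2, but not 0 S 2.
Euclidean: no — 1 S 2 and 1 S 3, but not 2 S 3.
Only symmetric holds.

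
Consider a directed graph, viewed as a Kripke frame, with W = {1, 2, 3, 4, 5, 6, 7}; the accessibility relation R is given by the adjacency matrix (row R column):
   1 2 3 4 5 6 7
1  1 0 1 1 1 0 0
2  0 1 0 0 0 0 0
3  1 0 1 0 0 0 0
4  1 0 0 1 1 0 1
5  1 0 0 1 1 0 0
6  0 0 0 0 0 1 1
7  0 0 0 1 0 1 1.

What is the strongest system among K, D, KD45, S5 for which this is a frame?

D

Serial (axiom D): yes — every world has a successor (e.g. 1 R 1).
Euclidean (axiom 5): no — 1 R 3 and 1 R 4, but not 3 R 4.
Transitive (axiom 4): no — 1 R 4 and 4 R 7, but not 1 R 7.
Reflexive (axiom T): yes — every world is R-related to itself.
So F validates K, D; KD45 would additionally require R to be Euclidean and transitive. The strongest is D.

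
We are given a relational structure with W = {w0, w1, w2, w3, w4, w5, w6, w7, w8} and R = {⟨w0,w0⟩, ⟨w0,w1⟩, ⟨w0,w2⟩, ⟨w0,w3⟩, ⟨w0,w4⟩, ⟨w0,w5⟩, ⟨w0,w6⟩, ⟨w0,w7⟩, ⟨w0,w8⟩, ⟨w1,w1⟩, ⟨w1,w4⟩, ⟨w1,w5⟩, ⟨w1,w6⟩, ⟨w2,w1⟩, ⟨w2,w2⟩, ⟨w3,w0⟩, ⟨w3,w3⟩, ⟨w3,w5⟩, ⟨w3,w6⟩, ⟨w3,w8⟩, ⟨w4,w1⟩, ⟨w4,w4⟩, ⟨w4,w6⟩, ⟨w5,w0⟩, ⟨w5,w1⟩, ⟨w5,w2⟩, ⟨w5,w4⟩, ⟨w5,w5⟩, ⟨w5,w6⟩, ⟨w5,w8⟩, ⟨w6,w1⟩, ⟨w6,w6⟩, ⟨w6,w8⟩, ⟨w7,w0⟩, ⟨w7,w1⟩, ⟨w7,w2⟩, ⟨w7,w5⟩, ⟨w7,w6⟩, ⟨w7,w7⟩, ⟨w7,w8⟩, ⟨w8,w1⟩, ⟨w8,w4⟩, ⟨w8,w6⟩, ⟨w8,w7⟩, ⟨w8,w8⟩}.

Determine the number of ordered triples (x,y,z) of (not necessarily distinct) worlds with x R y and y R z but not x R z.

Enumerating: (w1,w5,w0), (w1,w5,w2), (w1,w5,w8), (w1,w6,w8), (w2,w1,w4), (w2,w1,w5), (w2,w1,w6), (w3,w0,w1), (w3,w0,w2), (w3,w0,w4), (w3,w0,w7), (w3,w5,w1), … and 24 more.
Total: 36.

36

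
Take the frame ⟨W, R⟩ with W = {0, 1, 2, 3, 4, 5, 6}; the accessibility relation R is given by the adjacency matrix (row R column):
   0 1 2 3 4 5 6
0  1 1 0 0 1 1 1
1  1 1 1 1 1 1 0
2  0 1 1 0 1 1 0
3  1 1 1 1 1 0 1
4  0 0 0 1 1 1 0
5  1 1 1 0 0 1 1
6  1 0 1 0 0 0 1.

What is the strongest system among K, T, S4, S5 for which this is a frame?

Reflexive (axiom T): yes — every world is R-related to itself.
Transitive (axiom 4): no — 0 R 1 and 1 R 2, but not 0 R 2.
Euclidean (axiom 5): no — 0 R 1 and 0 R 6, but not 1 R 6.
So F validates K, T; S4 would additionally require R to be transitive. The strongest is T.

T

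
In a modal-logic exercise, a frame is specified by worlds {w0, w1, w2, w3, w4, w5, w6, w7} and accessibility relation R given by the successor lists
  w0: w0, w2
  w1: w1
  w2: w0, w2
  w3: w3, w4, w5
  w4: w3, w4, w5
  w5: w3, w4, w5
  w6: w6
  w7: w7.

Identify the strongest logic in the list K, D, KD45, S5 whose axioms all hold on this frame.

S5

Serial (axiom D): yes — every world has a successor (e.g. w0 R w0).
Euclidean (axiom 5): yes — any two successors of a common world are R-related.
Transitive (axiom 4): yes — every two-step R-path is closed by a direct edge.
Reflexive (axiom T): yes — every world is R-related to itself.
So F validates K, D, KD45, S5. The strongest is S5.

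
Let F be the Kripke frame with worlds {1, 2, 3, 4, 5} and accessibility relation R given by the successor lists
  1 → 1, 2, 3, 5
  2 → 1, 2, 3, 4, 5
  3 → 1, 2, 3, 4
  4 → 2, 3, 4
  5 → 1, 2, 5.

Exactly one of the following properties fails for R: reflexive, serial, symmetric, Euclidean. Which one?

Reflexive: yes — every world is R-related to itself.
Serial: yes — every world has a successor (e.g. 1 R 1).
Symmetric: yes — every pair in R has its reverse in R.
Euclidean: no — 1 R 3 and 1 R 5, but not 3 R 5.
Only Euclidean fails.

Euclidean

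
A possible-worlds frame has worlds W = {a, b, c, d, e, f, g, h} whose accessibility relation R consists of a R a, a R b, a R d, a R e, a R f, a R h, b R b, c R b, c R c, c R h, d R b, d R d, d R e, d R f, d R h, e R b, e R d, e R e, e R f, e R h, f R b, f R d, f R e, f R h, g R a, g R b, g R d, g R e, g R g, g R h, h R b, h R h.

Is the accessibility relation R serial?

Yes

Serial: yes — every world has a successor (e.g. a R a).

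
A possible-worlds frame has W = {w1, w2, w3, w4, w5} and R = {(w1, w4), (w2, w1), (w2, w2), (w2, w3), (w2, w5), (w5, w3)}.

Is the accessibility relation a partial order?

No

Reflexive: no — w1 is not related to itself.
Transitive: no — w2 R w1 and w1 R w4, but not w2 R w4.
Antisymmetric: yes — no distinct pair is related both ways.
So R is not a partial order.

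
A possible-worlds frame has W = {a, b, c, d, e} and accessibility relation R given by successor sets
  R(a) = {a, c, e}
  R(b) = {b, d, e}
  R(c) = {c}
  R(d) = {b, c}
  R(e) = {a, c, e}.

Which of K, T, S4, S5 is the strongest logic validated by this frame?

Reflexive (axiom T): no — d is not related to itself.
Transitive (axiom 4): no — b R d and d R c, but not b R c.
Euclidean (axiom 5): no — a R c and a R e, but not c R e.
So F validates K; T would additionally require R to be reflexive. The strongest is K.

K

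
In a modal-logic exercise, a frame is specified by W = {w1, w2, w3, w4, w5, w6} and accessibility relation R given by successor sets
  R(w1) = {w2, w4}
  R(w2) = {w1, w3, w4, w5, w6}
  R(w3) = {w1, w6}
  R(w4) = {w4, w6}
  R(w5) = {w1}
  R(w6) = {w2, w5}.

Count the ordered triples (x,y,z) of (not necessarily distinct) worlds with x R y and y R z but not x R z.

Enumerating: (w1,w2,w1), (w1,w2,w3), (w1,w2,w5), (w1,w2,w6), (w1,w4,w6), (w2,w1,w2), (w2,w6,w2), (w3,w1,w2), (w3,w1,w4), (w3,w6,w2), (w3,w6,w5), (w4,w6,w2), … and 8 more.
Total: 20.

20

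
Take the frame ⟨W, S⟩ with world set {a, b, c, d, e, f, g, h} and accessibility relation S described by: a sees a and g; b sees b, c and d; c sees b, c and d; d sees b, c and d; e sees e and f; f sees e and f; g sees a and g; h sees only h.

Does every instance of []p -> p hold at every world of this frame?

Axiom T corresponds to the accessibility relation being reflexive.
Reflexive: yes — every world is S-related to itself.

Yes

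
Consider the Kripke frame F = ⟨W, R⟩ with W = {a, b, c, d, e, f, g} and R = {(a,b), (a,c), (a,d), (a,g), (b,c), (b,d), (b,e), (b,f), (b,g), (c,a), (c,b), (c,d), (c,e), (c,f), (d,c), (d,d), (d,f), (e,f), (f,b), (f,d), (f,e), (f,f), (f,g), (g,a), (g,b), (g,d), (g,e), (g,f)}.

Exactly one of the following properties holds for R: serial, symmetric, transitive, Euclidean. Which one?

Serial: yes — every world has a successor (e.g. a R b).
Symmetric: no — a R b but not b R a.
Transitive: no — a R b and b R e, but not a R e.
Euclidean: no — a R c and a R g, but not c R g.
Only serial holds.

serial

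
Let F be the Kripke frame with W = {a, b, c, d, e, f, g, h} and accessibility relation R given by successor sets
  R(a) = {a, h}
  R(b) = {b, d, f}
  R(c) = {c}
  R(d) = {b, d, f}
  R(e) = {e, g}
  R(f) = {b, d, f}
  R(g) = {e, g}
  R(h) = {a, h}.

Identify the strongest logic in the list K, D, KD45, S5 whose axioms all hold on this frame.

Serial (axiom D): yes — every world has a successor (e.g. a R a).
Euclidean (axiom 5): yes — any two successors of a common world are R-related.
Transitive (axiom 4): yes — every two-step R-path is closed by a direct edge.
Reflexive (axiom T): yes — every world is R-related to itself.
So F validates K, D, KD45, S5. The strongest is S5.

S5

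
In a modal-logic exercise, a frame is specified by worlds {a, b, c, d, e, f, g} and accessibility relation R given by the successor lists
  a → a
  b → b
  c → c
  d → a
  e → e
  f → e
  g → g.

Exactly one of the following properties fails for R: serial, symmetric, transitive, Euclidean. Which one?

Serial: yes — every world has a successor (e.g. a R a).
Symmetric: no — d R a but not a R d.
Transitive: yes — every two-step R-path is closed by a direct edge.
Euclidean: yes — any two successors of a common world are R-related.
Only symmetric fails.

symmetric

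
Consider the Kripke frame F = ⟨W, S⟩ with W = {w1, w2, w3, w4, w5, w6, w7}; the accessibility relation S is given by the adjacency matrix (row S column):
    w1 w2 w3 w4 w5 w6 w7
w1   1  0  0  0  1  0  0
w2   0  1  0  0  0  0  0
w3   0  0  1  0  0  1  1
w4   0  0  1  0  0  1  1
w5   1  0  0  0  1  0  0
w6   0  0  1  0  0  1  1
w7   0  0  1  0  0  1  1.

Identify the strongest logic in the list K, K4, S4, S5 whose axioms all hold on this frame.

K4

Transitive (axiom 4): yes — every two-step S-path is closed by a direct edge.
Reflexive (axiom T): no — w4 is not related to itself.
Euclidean (axiom 5): yes — any two successors of a common world are S-related.
So F validates K, K4; S4 would additionally require S to be reflexive. The strongest is K4.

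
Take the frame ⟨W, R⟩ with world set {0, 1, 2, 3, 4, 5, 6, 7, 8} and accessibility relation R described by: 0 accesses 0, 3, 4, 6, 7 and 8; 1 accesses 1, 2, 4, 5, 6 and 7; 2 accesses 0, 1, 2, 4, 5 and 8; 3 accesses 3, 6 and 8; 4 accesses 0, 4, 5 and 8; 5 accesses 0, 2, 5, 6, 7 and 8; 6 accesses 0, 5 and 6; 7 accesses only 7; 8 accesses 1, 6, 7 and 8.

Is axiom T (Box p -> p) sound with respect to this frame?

Yes

By correspondence theory, T is valid on a frame iff R is reflexive.
Reflexive: yes — every world is R-related to itself.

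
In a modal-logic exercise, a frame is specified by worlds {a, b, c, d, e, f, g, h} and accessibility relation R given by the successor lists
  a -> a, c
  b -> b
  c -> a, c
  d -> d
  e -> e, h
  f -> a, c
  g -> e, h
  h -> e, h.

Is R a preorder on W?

No

Reflexive: no — f is not related to itself.
Transitive: yes — every two-step R-path is closed by a direct edge.
So R is not a preorder.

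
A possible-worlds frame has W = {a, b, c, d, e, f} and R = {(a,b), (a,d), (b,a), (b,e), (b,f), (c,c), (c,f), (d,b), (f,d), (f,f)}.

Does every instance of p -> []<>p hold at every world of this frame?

The schema B characterises exactly the symmetric frames.
Symmetric: no — a R d but not d R a.

No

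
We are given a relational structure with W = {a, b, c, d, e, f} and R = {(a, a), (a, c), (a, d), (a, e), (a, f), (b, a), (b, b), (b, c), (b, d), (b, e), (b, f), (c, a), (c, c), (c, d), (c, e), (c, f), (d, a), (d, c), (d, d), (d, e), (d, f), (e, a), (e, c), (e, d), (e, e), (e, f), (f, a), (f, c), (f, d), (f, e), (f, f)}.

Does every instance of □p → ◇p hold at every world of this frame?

Yes

The schema D characterises exactly the serial frames.
Serial: yes — every world has a successor (e.g. a R a).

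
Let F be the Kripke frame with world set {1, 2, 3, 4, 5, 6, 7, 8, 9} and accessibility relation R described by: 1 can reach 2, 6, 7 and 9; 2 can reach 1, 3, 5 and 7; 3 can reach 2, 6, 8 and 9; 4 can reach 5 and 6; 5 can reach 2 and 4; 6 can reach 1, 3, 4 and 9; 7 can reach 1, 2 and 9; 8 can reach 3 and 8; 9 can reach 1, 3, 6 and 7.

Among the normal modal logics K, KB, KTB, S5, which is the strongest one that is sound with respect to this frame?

Symmetric (axiom B): yes — every pair in R has its reverse in R.
Reflexive (axiom T): no — 1 is not related to itself.
Euclidean (axiom 5): no — 1 R 2 and 1 R 6, but not 2 R 6.
So F validates K, KB; KTB would additionally require R to be reflexive. The strongest is KB.

KB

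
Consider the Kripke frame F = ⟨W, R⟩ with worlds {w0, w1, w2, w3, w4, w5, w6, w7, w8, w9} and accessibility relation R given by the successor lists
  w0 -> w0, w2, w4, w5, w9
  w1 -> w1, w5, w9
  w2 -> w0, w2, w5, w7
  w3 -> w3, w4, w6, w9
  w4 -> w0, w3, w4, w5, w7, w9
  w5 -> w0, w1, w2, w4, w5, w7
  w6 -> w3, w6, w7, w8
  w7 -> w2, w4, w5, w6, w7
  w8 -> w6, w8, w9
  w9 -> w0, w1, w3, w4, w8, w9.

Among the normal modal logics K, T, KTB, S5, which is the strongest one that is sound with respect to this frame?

Reflexive (axiom T): yes — every world is R-related to itself.
Symmetric (axiom B): yes — every pair in R has its reverse in R.
Euclidean (axiom 5): no — w0 R w2 and w0 R w4, but not w2 R w4.
So F validates K, T, KTB; S5 would additionally require R to be Euclidean. The strongest is KTB.

KTB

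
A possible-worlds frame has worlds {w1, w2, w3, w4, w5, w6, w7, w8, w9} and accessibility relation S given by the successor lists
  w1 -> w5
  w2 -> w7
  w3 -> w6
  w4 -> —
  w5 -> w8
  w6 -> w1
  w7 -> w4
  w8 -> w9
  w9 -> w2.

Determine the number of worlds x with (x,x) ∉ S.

9

Enumerating: w1, w2, w3, w4, w5, w6, w7, w8, w9.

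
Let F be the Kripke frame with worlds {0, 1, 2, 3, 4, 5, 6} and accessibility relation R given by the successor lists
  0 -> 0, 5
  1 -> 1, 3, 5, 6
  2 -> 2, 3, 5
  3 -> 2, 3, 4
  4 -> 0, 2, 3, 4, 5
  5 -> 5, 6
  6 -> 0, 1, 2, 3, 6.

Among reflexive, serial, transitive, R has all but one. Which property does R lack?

Reflexive: yes — every world is R-related to itself.
Serial: yes — every world has a successor (e.g. 0 R 0).
Transitive: no — 0 R 5 and 5 R 6, but not 0 R 6.
Only transitive fails.

transitive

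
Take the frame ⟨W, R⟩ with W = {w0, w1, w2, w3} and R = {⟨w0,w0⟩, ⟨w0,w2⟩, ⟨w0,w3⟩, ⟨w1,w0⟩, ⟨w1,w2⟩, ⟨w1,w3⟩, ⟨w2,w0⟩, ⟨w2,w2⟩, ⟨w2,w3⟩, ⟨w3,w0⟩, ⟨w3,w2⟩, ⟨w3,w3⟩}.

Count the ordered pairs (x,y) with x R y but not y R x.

Enumerating: (w1,w0), (w1,w2), (w1,w3).

3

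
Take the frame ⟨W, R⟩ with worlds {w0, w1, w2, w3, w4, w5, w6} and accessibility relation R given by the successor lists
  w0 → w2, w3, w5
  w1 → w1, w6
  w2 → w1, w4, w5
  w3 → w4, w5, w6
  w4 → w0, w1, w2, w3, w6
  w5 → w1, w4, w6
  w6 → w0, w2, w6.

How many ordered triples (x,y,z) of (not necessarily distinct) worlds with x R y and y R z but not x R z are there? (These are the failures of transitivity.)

Enumerating: (w0,w2,w1), (w0,w2,w4), (w0,w3,w4), (w0,w3,w6), (w0,w5,w1), (w0,w5,w4), (w0,w5,w6), (w1,w6,w0), (w1,w6,w2), (w2,w1,w6), (w2,w4,w0), (w2,w4,w2), … and 25 more.
Total: 37.

37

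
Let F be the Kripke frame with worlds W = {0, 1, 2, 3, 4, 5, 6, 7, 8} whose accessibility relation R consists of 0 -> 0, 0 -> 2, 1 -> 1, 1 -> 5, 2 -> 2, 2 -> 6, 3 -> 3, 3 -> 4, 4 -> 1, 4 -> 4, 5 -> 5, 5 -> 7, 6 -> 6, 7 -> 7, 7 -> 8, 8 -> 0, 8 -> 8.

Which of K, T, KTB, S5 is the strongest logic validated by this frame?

T

Reflexive (axiom T): yes — every world is R-related to itself.
Symmetric (axiom B): no — 0 R 2 but not 2 R 0.
Euclidean (axiom 5): no — 0 R 2 and 0 R 0, but not 2 R 0.
So F validates K, T; KTB would additionally require R to be symmetric. The strongest is T.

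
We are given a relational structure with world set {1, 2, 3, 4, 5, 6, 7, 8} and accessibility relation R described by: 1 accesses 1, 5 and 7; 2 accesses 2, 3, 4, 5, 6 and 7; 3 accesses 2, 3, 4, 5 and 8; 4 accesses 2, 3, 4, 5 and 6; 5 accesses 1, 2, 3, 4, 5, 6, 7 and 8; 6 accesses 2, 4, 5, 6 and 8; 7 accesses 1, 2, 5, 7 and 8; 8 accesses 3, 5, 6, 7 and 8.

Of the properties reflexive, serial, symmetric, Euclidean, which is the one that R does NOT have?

Euclidean

Reflexive: yes — every world is R-related to itself.
Serial: yes — every world has a successor (e.g. 1 R 1).
Symmetric: yes — every pair in R has its reverse in R.
Euclidean: no — 2 R 3 and 2 R 6, but not 3 R 6.
Only Euclidean fails.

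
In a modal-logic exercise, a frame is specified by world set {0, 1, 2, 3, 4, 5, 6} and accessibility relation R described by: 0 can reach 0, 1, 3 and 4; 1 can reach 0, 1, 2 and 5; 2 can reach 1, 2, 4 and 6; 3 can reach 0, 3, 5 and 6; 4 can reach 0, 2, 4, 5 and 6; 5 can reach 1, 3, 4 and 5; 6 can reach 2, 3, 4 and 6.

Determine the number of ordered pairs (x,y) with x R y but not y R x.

R is symmetric; there are no such tuples.

0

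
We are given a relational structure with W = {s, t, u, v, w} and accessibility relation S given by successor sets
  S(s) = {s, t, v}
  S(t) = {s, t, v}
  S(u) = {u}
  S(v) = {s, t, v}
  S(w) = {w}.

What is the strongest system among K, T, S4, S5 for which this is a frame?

S5

Reflexive (axiom T): yes — every world is S-related to itself.
Transitive (axiom 4): yes — every two-step S-path is closed by a direct edge.
Euclidean (axiom 5): yes — any two successors of a common world are S-related.
So F validates K, T, S4, S5. The strongest is S5.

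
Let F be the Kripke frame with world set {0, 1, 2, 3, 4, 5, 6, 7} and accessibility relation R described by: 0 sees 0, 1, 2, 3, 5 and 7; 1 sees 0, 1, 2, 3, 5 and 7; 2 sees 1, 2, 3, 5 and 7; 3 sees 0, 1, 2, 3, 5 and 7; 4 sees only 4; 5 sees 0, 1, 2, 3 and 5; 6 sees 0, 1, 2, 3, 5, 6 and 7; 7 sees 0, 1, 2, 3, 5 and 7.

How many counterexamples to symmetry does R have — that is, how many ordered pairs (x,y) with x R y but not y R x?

8

Enumerating: (0,2), (6,0), (6,1), (6,2), (6,3), (6,5), (6,7), (7,5).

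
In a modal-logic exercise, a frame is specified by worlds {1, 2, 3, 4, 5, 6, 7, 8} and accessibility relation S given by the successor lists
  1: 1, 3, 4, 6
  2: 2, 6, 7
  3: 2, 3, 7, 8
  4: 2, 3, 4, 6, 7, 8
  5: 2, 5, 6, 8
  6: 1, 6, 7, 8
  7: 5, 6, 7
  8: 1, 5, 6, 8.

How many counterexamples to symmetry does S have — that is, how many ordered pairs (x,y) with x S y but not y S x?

Enumerating: (1,3), (1,4), (2,6), (2,7), (3,2), (3,7), (3,8), (4,2), (4,3), (4,6), (4,7), (4,8), (5,2), (5,6), (7,5), (8,1).

16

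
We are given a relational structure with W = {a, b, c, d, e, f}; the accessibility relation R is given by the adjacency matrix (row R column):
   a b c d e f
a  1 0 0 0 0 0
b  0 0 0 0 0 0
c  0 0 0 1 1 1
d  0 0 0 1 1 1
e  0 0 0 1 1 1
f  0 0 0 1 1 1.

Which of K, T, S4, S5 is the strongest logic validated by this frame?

K

Reflexive (axiom T): no — b is not related to itself.
Transitive (axiom 4): yes — every two-step R-path is closed by a direct edge.
Euclidean (axiom 5): yes — any two successors of a common world are R-related.
So F validates K; T would additionally require R to be reflexive. The strongest is K.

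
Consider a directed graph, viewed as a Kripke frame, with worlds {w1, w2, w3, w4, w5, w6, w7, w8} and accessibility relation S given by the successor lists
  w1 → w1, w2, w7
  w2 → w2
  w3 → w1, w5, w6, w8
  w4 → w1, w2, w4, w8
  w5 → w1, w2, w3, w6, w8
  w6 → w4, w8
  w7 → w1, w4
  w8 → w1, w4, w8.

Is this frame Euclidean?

Euclidean: no — w1 S w2 and w1 S w7, but not w2 S w7.

No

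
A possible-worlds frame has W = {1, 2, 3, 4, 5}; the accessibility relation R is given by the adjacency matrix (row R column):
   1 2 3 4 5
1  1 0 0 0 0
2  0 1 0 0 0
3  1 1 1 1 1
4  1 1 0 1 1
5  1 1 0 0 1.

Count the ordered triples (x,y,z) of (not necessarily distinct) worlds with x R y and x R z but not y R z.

Enumerating: (3,1,2), (3,1,3), (3,1,4), (3,1,5), (3,2,1), (3,2,3), (3,2,4), (3,2,5), (3,4,3), (3,5,3), (3,5,4), (4,1,2), … and 10 more.
Total: 22.

22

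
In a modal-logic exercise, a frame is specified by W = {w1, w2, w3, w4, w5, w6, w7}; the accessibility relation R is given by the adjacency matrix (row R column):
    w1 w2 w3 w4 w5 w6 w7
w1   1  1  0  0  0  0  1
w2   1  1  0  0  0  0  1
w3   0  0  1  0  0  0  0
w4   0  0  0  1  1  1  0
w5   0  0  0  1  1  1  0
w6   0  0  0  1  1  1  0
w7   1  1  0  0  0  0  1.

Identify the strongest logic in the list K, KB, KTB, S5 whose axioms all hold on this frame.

S5

Symmetric (axiom B): yes — every pair in R has its reverse in R.
Reflexive (axiom T): yes — every world is R-related to itself.
Euclidean (axiom 5): yes — any two successors of a common world are R-related.
So F validates K, KB, KTB, S5. The strongest is S5.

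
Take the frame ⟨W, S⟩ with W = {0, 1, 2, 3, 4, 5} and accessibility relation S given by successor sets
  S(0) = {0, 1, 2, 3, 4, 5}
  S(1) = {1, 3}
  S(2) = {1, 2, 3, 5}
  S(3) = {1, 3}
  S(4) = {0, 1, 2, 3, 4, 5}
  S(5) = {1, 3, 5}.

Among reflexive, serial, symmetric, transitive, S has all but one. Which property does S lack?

symmetric

Reflexive: yes — every world is S-related to itself.
Serial: yes — every world has a successor (e.g. 0 S 0).
Symmetric: no — 0 S 1 but not 1 S 0.
Transitive: yes — every two-step S-path is closed by a direct edge.
Only symmetric fails.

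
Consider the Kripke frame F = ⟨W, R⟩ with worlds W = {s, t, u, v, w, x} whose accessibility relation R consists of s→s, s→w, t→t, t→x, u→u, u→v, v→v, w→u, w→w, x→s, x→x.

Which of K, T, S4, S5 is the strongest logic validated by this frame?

T

Reflexive (axiom T): yes — every world is R-related to itself.
Transitive (axiom 4): no — s R w and w R u, but not s R u.
Euclidean (axiom 5): no — s R w and s R s, but not w R s.
So F validates K, T; S4 would additionally require R to be transitive. The strongest is T.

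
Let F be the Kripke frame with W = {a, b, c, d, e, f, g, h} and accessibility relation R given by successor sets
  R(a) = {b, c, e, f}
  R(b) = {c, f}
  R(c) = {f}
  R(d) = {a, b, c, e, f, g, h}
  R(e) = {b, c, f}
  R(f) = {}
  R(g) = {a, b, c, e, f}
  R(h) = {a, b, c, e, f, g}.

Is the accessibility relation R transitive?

Yes

Transitive: yes — every two-step R-path is closed by a direct edge.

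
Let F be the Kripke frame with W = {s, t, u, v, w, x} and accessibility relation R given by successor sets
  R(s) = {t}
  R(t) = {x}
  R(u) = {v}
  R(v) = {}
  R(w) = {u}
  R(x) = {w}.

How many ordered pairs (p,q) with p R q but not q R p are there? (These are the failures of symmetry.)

5

Enumerating: (s,t), (t,x), (u,v), (w,u), (x,w).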